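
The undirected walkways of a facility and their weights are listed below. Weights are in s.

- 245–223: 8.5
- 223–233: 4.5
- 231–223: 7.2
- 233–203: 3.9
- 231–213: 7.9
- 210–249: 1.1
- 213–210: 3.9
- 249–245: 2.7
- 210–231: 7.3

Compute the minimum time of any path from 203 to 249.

Enumerating some paths:
203 - 233 - 223 - 231 - 210 - 249: 3.9+4.5+7.2+7.3+1.1 = 24
203 - 233 - 223 - 245 - 249: 3.9+4.5+8.5+2.7 = 19.6
Cheapest is 203 - 233 - 223 - 245 - 249 at 19.6 s.

19.6 s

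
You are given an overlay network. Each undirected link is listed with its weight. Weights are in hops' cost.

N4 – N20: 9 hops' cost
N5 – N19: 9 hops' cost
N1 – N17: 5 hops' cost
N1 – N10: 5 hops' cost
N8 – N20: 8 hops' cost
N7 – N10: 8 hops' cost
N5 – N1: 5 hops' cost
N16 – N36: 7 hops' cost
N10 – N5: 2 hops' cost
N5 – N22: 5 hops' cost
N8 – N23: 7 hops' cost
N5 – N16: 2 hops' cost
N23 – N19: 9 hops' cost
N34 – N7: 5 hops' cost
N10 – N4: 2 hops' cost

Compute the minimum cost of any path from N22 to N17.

15 hops' cost

Shortest distances from N22:
N22: 0
N5: 5  (via N22)
N16: 7  (via N5)
N10: 7  (via N5)
N4: 9  (via N10)
N1: 10  (via N5)
N36: 14  (via N16)
N19: 14  (via N5)
N17: 15  (via N1)
Shortest route: N22–N5–N1–N17 = 15 hops' cost.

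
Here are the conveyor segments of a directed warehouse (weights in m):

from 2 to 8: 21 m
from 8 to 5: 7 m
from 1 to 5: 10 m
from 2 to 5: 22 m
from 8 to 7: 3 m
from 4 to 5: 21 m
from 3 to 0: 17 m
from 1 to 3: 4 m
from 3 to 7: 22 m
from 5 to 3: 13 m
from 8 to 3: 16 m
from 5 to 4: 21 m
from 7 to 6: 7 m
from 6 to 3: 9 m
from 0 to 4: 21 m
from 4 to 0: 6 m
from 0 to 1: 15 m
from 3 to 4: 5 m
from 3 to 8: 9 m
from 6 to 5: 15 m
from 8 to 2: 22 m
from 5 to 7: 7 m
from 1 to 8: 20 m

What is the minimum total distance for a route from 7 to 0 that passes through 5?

46 m

Shortest 7→5: 7–6–5 = 22
Best 5 to 0: 5–3–4–0 costing 24
Total via 5: 22 + 24 = 46 m.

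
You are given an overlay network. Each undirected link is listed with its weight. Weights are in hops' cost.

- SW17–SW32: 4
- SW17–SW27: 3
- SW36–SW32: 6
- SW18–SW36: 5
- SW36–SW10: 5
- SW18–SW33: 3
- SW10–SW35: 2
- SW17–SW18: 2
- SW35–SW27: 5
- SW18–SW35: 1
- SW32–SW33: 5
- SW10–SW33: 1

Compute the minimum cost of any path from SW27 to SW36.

10 hops' cost

Settle nodes by increasing distance from SW27:
SW27: 0
SW17: 3  (via SW27)
SW18: 5  (via SW17)
SW35: 5  (via SW27)
SW10: 7  (via SW35)
SW32: 7  (via SW17)
SW33: 8  (via SW18)
SW36: 10  (via SW18)
Shortest route: SW27–SW17–SW18–SW36 = 10 hops' cost.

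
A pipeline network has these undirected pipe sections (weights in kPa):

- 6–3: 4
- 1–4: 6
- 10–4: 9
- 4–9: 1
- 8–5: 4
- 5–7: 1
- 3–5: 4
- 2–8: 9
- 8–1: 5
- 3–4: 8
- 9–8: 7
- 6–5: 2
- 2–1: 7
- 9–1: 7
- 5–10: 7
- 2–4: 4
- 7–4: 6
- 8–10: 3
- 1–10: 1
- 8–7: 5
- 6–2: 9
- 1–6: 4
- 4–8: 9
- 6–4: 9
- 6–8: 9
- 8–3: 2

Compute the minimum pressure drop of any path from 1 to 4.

Settle nodes by increasing distance from 1:
1: 0
10: 1  (via 1)
6: 4  (via 1)
8: 4  (via 10)
3: 6  (via 8)
4: 6  (via 1)
Shortest route: 1–4 = 6 kPa.

6 kPa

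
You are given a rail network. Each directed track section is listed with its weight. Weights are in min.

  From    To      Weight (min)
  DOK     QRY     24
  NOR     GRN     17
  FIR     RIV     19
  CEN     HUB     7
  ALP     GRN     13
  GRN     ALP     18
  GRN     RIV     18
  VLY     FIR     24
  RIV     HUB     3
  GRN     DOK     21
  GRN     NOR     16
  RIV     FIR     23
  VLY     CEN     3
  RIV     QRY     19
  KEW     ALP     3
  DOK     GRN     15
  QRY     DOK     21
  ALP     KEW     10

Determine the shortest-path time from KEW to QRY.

53 min

Settle nodes by increasing distance from KEW:
KEW: 0
ALP: 3  (via KEW)
GRN: 16  (via ALP)
NOR: 32  (via GRN)
RIV: 34  (via GRN)
DOK: 37  (via GRN)
HUB: 37  (via RIV)
QRY: 53  (via RIV)
Shortest route: KEW–ALP–GRN–RIV–QRY = 53 min.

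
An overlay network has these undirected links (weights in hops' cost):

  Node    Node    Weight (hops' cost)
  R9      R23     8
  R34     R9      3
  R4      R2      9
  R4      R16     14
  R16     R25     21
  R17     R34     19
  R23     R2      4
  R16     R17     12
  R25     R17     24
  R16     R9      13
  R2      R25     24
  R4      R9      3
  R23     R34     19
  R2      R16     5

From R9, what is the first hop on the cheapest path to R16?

Candidate routes:
R9 - R4 - R2 - R16: 3+9+5 = 17
R9 - R16: 13 = 13
Cheapest is R9 - R16 at 13 hops' cost.
So from R9 the first move is to R16.

R16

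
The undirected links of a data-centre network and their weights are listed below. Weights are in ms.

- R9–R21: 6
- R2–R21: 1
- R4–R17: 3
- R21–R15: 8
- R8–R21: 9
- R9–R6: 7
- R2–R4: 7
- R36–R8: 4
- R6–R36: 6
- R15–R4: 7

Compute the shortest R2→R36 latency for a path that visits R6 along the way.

Best R2 to R6: R2–R21–R9–R6 costing 14
Shortest R6→R36: R6–R36 = 6
Total via R6: 14 + 6 = 20 ms.

20 ms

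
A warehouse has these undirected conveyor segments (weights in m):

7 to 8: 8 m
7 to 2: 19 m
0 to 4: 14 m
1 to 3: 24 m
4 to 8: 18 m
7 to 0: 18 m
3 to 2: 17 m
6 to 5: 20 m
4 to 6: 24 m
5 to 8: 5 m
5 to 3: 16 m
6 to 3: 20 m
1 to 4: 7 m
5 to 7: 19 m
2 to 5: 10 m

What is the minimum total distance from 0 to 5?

Enumerating some paths:
0 - 7 - 5: 18+19 = 37
0 - 7 - 8 - 5: 18+8+5 = 31
0 - 4 - 8 - 5: 14+18+5 = 37
Cheapest is 0 - 7 - 8 - 5 at 31 m.

31 m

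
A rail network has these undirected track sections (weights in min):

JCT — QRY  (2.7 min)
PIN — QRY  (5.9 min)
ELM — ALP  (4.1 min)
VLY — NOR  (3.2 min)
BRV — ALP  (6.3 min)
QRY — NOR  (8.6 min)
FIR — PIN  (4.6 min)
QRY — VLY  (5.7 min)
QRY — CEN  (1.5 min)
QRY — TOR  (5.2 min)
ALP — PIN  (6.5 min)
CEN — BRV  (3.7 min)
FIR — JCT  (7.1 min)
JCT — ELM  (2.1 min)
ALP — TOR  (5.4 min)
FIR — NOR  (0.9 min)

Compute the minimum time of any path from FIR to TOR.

14.7 min

Settle nodes by increasing distance from FIR:
FIR: 0
NOR: 0.9  (via FIR)
VLY: 4.1  (via NOR)
PIN: 4.6  (via FIR)
JCT: 7.1  (via FIR)
ELM: 9.2  (via JCT)
QRY: 9.5  (via NOR)
CEN: 11  (via QRY)
ALP: 11.1  (via PIN)
BRV: 14.7  (via CEN)
TOR: 14.7  (via QRY)
Shortest route: FIR–NOR–QRY–TOR = 14.7 min.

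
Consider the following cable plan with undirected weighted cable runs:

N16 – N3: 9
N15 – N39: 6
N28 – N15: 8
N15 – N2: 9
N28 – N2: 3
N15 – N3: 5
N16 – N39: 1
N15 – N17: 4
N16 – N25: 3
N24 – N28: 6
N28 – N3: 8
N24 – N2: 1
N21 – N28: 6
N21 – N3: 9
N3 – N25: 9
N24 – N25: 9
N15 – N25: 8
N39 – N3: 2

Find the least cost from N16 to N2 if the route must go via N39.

Shortest N16→N39: N16–N39 = 1
Shortest N39→N2: N39–N3–N28–N2 = 13
Total via N39: 1 + 13 = 14.

14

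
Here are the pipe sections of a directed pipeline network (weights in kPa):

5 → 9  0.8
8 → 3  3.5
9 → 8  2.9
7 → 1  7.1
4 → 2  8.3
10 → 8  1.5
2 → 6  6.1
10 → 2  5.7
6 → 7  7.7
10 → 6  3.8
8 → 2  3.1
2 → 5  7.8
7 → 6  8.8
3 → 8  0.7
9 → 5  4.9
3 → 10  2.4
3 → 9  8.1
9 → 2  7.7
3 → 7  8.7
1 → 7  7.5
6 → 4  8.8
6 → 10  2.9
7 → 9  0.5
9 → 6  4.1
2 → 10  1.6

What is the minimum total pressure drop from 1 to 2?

14 kPa

Running Dijkstra from 1:
1: 0
7: 7.5  (via 1)
9: 8  (via 7)
8: 10.9  (via 9)
6: 12.1  (via 9)
5: 12.9  (via 9)
2: 14  (via 8)
Shortest route: 1 → 7 → 9 → 8 → 2 = 14 kPa.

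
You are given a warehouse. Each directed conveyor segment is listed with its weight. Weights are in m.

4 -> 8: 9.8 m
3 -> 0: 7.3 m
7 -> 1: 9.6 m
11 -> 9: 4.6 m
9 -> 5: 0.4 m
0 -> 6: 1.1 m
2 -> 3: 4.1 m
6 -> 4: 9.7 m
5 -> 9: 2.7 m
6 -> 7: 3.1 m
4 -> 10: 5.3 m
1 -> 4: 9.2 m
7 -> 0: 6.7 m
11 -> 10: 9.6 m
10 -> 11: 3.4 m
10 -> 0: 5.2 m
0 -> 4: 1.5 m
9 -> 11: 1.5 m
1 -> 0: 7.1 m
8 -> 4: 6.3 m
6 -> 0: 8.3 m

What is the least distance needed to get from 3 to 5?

Shortest distances from 3:
3: 0
0: 7.3  (via 3)
6: 8.4  (via 0)
4: 8.8  (via 0)
7: 11.5  (via 6)
10: 14.1  (via 4)
11: 17.5  (via 10)
8: 18.6  (via 4)
1: 21.1  (via 7)
9: 22.1  (via 11)
5: 22.5  (via 9)
Shortest route: 3 → 0 → 4 → 10 → 11 → 9 → 5 = 22.5 m.

22.5 m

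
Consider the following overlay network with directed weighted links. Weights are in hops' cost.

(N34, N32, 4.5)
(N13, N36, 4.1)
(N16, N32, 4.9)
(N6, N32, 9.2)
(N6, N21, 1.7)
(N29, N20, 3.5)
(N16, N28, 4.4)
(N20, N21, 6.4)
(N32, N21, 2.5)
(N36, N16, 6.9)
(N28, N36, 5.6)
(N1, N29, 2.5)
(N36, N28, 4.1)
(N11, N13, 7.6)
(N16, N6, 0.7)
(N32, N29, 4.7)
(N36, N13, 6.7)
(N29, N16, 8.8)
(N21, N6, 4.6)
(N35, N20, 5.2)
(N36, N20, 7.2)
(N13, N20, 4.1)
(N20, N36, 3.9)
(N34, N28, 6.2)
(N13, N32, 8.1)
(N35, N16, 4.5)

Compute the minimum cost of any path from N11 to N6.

19.3 hops' cost

Compare a few routes:
N11 → N13 → N36 → N16 → N6: 7.6+4.1+6.9+0.7 = 19.3
N11 → N13 → N20 → N21 → N6: 7.6+4.1+6.4+4.6 = 22.7
The minimum is 19.3 hops' cost via N11 → N13 → N36 → N16 → N6.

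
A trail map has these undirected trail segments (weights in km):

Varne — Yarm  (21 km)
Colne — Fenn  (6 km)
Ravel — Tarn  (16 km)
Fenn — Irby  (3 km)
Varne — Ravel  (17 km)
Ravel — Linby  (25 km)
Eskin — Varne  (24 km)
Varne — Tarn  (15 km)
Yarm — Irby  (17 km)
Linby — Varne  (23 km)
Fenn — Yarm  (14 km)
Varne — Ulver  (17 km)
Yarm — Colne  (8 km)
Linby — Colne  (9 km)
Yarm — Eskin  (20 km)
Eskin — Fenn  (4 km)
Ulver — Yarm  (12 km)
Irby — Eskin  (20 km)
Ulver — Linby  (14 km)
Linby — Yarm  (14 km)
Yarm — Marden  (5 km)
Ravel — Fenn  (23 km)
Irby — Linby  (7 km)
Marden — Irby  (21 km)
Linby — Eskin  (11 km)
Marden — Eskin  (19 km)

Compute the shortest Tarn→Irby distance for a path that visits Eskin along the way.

Best Tarn to Eskin: Tarn → Varne → Eskin costing 39
Shortest Eskin→Irby: Eskin → Fenn → Irby = 7
Total via Eskin: 39 + 7 = 46 km.

46 km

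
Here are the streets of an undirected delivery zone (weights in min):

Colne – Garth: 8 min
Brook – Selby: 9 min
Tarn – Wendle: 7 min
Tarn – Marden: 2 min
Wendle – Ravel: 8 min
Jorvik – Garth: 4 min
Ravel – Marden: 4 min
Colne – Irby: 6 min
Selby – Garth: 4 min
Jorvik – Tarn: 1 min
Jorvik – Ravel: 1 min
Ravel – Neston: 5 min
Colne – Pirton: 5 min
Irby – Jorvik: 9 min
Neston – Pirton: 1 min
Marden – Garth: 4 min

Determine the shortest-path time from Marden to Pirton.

10 min

Enumerating some paths:
Marden → Ravel → Neston → Pirton: 4+5+1 = 10
Marden → Garth → Jorvik → Ravel → Neston → Pirton: 4+4+1+5+1 = 15
Marden → Garth → Colne → Pirton: 4+8+5 = 17
The minimum is 10 min via Marden → Ravel → Neston → Pirton.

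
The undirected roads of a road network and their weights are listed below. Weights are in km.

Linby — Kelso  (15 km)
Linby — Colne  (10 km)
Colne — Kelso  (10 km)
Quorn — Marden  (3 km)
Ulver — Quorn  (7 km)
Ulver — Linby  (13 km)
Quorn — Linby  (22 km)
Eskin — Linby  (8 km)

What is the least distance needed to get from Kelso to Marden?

38 km

Settle nodes by increasing distance from Kelso:
Kelso: 0
Colne: 10  (via Kelso)
Linby: 15  (via Kelso)
Eskin: 23  (via Linby)
Ulver: 28  (via Linby)
Quorn: 35  (via Ulver)
Marden: 38  (via Quorn)
Shortest route: Kelso–Linby–Ulver–Quorn–Marden = 38 km.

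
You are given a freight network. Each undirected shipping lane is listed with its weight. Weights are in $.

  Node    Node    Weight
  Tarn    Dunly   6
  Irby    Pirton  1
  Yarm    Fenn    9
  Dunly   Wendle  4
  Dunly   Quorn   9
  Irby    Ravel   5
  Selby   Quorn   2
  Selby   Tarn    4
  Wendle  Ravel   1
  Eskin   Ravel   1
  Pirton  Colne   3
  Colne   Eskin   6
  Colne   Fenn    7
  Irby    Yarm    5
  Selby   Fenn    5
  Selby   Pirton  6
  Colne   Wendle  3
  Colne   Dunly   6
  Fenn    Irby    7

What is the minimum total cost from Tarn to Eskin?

$12

Compare a few routes:
Tarn–Dunly–Colne–Wendle–Ravel–Eskin: 6+6+3+1+1 = 17
Tarn–Dunly–Wendle–Ravel–Eskin: 6+4+1+1 = 12
Tarn–Selby–Pirton–Irby–Ravel–Eskin: 4+6+1+5+1 = 17
The minimum is $12 via Tarn–Dunly–Wendle–Ravel–Eskin.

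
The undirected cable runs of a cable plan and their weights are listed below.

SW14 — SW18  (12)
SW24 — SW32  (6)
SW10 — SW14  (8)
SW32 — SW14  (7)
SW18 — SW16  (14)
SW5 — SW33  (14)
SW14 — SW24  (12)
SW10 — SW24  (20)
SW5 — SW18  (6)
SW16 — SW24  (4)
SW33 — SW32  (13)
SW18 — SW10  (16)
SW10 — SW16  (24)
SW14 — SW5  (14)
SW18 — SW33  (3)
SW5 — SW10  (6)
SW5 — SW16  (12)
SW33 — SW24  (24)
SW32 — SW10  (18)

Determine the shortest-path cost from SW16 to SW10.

Settle nodes by increasing distance from SW16:
SW16: 0
SW24: 4  (via SW16)
SW32: 10  (via SW24)
SW5: 12  (via SW16)
SW18: 14  (via SW16)
SW14: 16  (via SW24)
SW33: 17  (via SW18)
SW10: 18  (via SW5)
Shortest route: SW16–SW5–SW10 = 18.

18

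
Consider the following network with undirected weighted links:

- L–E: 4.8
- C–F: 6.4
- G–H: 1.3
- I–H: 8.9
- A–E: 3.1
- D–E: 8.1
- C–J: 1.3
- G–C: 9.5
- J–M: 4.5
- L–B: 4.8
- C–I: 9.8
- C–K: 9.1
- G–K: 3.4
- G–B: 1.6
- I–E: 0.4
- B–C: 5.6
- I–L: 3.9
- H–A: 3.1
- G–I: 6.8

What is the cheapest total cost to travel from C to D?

Enumerating some paths:
C–B–G–I–E–D: 5.6+1.6+6.8+0.4+8.1 = 22.5
C–I–E–D: 9.8+0.4+8.1 = 18.3
Cheapest is C–I–E–D at 18.3.

18.3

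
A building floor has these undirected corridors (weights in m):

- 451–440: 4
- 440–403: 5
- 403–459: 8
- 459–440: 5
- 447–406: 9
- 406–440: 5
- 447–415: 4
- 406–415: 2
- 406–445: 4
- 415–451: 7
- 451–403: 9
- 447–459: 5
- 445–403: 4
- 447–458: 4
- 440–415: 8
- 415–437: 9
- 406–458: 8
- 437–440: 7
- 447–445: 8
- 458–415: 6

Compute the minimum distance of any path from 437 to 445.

Shortest distances from 437:
437: 0
440: 7  (via 437)
415: 9  (via 437)
406: 11  (via 415)
451: 11  (via 440)
403: 12  (via 440)
459: 12  (via 440)
447: 13  (via 415)
458: 15  (via 415)
445: 15  (via 406)
Shortest route: 437 → 415 → 406 → 445 = 15 m.

15 m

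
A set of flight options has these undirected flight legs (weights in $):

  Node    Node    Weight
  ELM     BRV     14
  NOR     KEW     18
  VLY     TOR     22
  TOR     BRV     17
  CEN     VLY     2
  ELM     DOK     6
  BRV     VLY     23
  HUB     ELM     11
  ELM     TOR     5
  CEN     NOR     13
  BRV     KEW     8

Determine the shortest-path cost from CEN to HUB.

$40

Enumerating some paths:
CEN → NOR → KEW → BRV → ELM → HUB: 13+18+8+14+11 = 64
CEN → VLY → BRV → ELM → HUB: 2+23+14+11 = 50
CEN → VLY → TOR → ELM → HUB: 2+22+5+11 = 40
CEN → VLY → BRV → TOR → ELM → HUB: 2+23+17+5+11 = 58
Cheapest is CEN → VLY → TOR → ELM → HUB at $40.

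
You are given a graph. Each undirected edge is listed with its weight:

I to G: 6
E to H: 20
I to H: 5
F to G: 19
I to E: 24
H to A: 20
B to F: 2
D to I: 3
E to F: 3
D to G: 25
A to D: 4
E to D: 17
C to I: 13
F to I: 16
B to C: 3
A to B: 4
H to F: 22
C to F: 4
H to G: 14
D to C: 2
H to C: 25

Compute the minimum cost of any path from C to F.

4

Enumerating some paths:
C–F: 4 = 4
C–B–F: 3+2 = 5
Cheapest is C–F at 4.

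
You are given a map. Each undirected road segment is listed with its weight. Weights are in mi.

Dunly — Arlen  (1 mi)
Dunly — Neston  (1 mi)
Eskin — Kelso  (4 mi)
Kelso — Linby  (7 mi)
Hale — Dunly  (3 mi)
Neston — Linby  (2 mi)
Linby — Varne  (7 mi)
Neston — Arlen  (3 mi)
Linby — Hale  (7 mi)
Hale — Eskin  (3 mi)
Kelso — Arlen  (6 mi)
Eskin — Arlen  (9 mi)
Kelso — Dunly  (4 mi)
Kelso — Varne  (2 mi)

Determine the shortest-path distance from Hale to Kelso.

7 mi

Enumerating some paths:
Hale → Dunly → Arlen → Kelso: 3+1+6 = 10
Hale → Dunly → Kelso: 3+4 = 7
Cheapest is Hale → Dunly → Kelso at 7 mi.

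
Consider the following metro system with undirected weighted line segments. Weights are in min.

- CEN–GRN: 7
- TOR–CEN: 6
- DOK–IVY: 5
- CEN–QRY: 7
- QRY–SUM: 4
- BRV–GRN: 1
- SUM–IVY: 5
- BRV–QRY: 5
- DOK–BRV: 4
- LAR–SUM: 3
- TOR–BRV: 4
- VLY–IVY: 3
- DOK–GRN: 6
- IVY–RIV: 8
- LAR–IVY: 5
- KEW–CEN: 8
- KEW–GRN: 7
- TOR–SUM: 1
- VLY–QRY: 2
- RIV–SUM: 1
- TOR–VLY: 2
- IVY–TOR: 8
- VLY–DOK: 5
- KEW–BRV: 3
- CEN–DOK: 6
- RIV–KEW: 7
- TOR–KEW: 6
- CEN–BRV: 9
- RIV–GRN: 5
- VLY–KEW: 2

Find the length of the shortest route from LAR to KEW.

8 min

Shortest distances from LAR:
LAR: 0
SUM: 3  (via LAR)
TOR: 4  (via SUM)
RIV: 4  (via SUM)
IVY: 5  (via LAR)
VLY: 6  (via TOR)
QRY: 7  (via SUM)
BRV: 8  (via TOR)
KEW: 8  (via VLY)
Shortest route: LAR → SUM → TOR → VLY → KEW = 8 min.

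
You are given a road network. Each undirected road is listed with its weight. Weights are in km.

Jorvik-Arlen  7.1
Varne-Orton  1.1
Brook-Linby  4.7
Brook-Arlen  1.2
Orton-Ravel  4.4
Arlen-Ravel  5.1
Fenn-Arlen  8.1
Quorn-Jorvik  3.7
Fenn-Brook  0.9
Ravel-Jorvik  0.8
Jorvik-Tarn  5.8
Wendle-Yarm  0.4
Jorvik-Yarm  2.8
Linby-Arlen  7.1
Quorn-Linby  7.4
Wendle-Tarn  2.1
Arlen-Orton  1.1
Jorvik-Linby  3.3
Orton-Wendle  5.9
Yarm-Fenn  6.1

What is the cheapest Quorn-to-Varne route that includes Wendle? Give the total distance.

13.9 km

Best Quorn to Wendle: Quorn–Jorvik–Yarm–Wendle costing 6.9
Best Wendle to Varne: Wendle–Orton–Varne costing 7
Total via Wendle: 6.9 + 7 = 13.9 km.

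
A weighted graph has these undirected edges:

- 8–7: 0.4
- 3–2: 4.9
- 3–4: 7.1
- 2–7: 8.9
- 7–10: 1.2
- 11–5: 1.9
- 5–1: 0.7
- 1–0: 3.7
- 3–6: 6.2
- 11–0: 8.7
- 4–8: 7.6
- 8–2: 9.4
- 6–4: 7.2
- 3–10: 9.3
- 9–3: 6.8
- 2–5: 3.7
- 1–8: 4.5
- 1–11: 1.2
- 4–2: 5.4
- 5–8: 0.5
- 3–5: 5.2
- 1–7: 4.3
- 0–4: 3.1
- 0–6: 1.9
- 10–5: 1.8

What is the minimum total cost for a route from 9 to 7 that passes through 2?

16.3

Shortest 9→2: 9 → 3 → 2 = 11.7
Shortest 2→7: 2 → 5 → 8 → 7 = 4.6
Total via 2: 11.7 + 4.6 = 16.3.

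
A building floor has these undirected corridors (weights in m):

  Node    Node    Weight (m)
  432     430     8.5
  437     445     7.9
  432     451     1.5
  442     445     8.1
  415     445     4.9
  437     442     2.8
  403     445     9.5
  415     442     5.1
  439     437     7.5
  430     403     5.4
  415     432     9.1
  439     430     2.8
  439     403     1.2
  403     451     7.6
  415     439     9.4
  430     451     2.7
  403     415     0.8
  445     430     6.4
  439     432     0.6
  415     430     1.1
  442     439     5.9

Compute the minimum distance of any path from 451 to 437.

Compare a few routes:
451 - 432 - 439 - 437: 1.5+0.6+7.5 = 9.6
451 - 432 - 439 - 442 - 437: 1.5+0.6+5.9+2.8 = 10.8
451 - 430 - 415 - 442 - 437: 2.7+1.1+5.1+2.8 = 11.7
The minimum is 9.6 m via 451 - 432 - 439 - 437.

9.6 m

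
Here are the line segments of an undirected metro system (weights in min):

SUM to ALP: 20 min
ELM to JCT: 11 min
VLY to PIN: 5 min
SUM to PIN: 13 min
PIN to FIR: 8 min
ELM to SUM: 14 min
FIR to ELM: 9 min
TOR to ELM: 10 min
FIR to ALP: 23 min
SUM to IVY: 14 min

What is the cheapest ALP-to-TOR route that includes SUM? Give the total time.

Best ALP to SUM: ALP–SUM costing 20
Shortest SUM→TOR: SUM–ELM–TOR = 24
Total via SUM: 20 + 24 = 44 min.

44 min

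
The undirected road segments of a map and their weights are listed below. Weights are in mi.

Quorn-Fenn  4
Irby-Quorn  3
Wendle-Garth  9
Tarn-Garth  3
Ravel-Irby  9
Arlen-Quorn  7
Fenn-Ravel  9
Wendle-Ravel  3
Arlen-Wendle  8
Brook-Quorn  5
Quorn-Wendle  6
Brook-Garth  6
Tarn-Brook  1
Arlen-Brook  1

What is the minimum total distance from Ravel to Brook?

Compare a few routes:
Ravel–Wendle–Quorn–Brook: 3+6+5 = 14
Ravel–Wendle–Garth–Tarn–Brook: 3+9+3+1 = 16
Ravel–Wendle–Arlen–Brook: 3+8+1 = 12
The minimum is 12 mi via Ravel–Wendle–Arlen–Brook.

12 mi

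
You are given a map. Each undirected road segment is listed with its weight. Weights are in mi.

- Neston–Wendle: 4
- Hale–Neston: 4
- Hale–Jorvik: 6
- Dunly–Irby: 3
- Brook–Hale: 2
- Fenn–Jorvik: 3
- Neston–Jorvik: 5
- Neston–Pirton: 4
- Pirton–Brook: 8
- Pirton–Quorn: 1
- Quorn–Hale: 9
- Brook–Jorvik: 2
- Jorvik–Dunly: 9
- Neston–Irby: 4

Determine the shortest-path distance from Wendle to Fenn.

12 mi

Settle nodes by increasing distance from Wendle:
Wendle: 0
Neston: 4  (via Wendle)
Pirton: 8  (via Neston)
Hale: 8  (via Neston)
Irby: 8  (via Neston)
Jorvik: 9  (via Neston)
Quorn: 9  (via Pirton)
Brook: 10  (via Hale)
Dunly: 11  (via Irby)
Fenn: 12  (via Jorvik)
Shortest route: Wendle → Neston → Jorvik → Fenn = 12 mi.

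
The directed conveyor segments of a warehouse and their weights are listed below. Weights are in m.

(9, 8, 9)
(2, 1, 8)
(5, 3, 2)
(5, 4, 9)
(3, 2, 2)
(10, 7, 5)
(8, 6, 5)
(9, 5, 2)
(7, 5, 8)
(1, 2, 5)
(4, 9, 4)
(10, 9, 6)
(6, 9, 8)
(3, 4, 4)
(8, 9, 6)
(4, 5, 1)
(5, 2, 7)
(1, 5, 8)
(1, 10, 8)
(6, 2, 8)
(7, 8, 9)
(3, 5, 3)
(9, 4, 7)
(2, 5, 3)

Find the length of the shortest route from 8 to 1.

20 m

Settle nodes by increasing distance from 8:
8: 0
6: 5  (via 8)
9: 6  (via 8)
5: 8  (via 9)
3: 10  (via 5)
2: 12  (via 3)
4: 13  (via 9)
1: 20  (via 2)
Shortest route: 8–9–5–3–2–1 = 20 m.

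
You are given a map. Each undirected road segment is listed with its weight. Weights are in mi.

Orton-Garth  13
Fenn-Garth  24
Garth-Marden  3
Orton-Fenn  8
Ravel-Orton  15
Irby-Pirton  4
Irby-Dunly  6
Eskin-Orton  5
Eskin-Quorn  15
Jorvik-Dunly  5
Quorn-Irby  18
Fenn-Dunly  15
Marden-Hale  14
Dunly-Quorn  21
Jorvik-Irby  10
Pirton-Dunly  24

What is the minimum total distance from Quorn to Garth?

Enumerating some paths:
Quorn → Eskin → Orton → Garth: 15+5+13 = 33
Quorn → Eskin → Orton → Fenn → Garth: 15+5+8+24 = 52
Cheapest is Quorn → Eskin → Orton → Garth at 33 mi.

33 mi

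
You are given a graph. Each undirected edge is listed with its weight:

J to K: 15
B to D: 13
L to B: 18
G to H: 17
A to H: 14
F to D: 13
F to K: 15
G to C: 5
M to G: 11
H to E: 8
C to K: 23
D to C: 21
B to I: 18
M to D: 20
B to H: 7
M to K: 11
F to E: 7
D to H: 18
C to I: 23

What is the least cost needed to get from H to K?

Enumerating some paths:
H → G → M → K: 17+11+11 = 39
H → G → C → K: 17+5+23 = 45
H → D → F → K: 18+13+15 = 46
H → E → F → K: 8+7+15 = 30
Cheapest is H → E → F → K at 30.

30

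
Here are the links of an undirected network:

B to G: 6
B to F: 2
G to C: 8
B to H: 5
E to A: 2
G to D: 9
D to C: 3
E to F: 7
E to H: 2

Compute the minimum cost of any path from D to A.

Shortest distances from D:
D: 0
C: 3  (via D)
G: 9  (via D)
B: 15  (via G)
F: 17  (via B)
H: 20  (via B)
E: 22  (via H)
A: 24  (via E)
Shortest route: D–G–B–H–E–A = 24.

24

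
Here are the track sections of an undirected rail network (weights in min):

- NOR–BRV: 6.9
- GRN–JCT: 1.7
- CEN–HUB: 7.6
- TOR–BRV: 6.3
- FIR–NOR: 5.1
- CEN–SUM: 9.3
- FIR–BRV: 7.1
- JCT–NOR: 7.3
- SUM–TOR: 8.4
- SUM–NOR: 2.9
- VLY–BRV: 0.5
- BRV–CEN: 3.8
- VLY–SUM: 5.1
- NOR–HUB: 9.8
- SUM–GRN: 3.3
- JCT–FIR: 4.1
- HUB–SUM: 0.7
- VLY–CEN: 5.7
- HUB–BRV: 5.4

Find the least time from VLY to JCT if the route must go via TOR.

Shortest VLY→TOR: VLY–BRV–TOR = 6.8
Shortest TOR→JCT: TOR–SUM–GRN–JCT = 13.4
Total via TOR: 6.8 + 13.4 = 20.2 min.

20.2 min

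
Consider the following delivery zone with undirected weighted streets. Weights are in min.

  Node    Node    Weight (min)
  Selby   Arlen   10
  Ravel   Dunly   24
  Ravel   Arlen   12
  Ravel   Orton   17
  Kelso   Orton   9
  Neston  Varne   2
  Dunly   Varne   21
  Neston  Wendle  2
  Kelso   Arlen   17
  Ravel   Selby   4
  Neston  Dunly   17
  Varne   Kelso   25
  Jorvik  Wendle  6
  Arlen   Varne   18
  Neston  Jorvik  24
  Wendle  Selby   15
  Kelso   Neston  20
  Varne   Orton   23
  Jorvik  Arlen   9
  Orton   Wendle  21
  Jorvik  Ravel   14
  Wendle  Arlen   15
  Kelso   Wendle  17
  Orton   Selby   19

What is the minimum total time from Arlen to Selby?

Shortest distances from Arlen:
Arlen: 0
Jorvik: 9  (via Arlen)
Selby: 10  (via Arlen)
Shortest route: Arlen → Selby = 10 min.

10 min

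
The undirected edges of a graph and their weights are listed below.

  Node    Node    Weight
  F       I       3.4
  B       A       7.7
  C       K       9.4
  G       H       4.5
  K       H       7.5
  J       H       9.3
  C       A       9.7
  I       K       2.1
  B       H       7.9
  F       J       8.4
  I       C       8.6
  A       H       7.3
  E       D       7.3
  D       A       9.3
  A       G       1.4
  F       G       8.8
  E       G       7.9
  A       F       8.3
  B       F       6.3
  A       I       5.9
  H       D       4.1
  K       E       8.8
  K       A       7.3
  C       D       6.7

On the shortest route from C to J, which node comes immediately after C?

Compare a few routes:
C–I–F–J: 8.6+3.4+8.4 = 20.4
C–A–G–H–J: 9.7+1.4+4.5+9.3 = 24.9
C–K–I–F–J: 9.4+2.1+3.4+8.4 = 23.3
C–D–H–J: 6.7+4.1+9.3 = 20.1
Cheapest is C–D–H–J at 20.1.
So from C the first move is to D.

D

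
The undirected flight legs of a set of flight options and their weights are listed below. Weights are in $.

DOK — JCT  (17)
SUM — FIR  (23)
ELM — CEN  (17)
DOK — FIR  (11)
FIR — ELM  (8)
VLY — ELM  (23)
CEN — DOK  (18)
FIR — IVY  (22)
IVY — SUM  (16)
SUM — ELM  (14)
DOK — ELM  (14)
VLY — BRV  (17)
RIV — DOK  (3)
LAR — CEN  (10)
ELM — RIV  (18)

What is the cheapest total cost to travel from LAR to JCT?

$45

Shortest distances from LAR:
LAR: 0
CEN: 10  (via LAR)
ELM: 27  (via CEN)
DOK: 28  (via CEN)
RIV: 31  (via DOK)
FIR: 35  (via ELM)
SUM: 41  (via ELM)
JCT: 45  (via DOK)
Shortest route: LAR → CEN → DOK → JCT = $45.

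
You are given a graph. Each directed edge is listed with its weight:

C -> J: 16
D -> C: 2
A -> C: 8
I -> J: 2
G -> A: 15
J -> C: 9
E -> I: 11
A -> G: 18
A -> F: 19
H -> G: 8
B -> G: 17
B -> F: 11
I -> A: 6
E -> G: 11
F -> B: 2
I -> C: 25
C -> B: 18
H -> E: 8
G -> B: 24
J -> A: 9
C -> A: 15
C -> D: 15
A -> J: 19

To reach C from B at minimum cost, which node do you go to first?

Candidate routes:
B → G → A → C: 17+15+8 = 40
B → G → A → J → C: 17+15+19+9 = 60
The minimum is 40 via B → G → A → C.
So from B the first move is to G.

G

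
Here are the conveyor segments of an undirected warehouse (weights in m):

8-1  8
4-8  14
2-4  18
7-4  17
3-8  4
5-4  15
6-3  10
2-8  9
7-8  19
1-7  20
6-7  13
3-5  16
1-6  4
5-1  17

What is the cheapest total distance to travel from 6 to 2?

Settle nodes by increasing distance from 6:
6: 0
1: 4  (via 6)
3: 10  (via 6)
8: 12  (via 1)
7: 13  (via 6)
2: 21  (via 8)
Shortest route: 6–1–8–2 = 21 m.

21 m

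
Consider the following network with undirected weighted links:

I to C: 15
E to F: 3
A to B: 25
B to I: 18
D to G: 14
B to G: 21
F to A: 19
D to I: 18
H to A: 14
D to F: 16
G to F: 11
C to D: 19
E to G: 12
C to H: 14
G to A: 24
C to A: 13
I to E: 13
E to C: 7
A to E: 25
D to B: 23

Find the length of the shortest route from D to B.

Running Dijkstra from D:
D: 0
G: 14  (via D)
F: 16  (via D)
I: 18  (via D)
C: 19  (via D)
E: 19  (via F)
B: 23  (via D)
Shortest route: D → B = 23.

23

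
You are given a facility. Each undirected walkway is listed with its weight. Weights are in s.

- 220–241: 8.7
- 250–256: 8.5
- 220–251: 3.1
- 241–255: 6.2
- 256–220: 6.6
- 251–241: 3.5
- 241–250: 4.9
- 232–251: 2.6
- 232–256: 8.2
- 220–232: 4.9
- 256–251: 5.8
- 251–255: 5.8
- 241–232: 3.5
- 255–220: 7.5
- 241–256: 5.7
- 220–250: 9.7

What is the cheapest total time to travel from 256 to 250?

8.5 s

Running Dijkstra from 256:
256: 0
241: 5.7  (via 256)
251: 5.8  (via 256)
220: 6.6  (via 256)
232: 8.2  (via 256)
250: 8.5  (via 256)
Shortest route: 256–250 = 8.5 s.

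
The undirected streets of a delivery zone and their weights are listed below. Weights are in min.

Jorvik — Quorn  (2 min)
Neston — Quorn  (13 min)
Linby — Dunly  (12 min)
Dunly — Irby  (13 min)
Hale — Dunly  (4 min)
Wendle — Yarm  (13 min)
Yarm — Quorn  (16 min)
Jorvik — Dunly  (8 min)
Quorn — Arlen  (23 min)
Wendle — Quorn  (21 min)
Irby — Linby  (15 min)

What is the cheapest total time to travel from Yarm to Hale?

30 min

Candidate routes:
Yarm–Wendle–Quorn–Jorvik–Dunly–Hale: 13+21+2+8+4 = 48
Yarm–Quorn–Jorvik–Dunly–Hale: 16+2+8+4 = 30
Cheapest is Yarm–Quorn–Jorvik–Dunly–Hale at 30 min.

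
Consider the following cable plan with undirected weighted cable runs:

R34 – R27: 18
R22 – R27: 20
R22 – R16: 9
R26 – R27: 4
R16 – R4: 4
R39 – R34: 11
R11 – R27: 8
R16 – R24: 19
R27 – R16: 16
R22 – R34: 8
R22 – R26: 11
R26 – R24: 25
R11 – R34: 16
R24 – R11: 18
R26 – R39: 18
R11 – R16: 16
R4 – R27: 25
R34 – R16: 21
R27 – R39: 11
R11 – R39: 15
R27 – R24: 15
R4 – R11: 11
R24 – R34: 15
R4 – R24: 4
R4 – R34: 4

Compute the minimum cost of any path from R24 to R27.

Shortest distances from R24:
R24: 0
R4: 4  (via R24)
R16: 8  (via R4)
R34: 8  (via R4)
R11: 15  (via R4)
R27: 15  (via R24)
Shortest route: R24–R27 = 15.

15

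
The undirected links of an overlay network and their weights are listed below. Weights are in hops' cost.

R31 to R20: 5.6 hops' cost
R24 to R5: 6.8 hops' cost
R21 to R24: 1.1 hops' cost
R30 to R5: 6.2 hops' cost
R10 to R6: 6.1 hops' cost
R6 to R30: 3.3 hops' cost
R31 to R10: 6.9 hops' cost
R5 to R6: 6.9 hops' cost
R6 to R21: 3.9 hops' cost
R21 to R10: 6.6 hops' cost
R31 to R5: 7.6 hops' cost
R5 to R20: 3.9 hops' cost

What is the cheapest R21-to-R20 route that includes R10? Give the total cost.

Best R21 to R10: R21–R10 costing 6.6
Shortest R10→R20: R10–R31–R20 = 12.5
Total via R10: 6.6 + 12.5 = 19.1 hops' cost.

19.1 hops' cost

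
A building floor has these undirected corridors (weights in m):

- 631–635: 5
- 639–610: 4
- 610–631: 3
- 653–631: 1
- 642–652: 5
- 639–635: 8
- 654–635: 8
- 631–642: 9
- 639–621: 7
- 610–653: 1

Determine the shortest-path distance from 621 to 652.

Settle nodes by increasing distance from 621:
621: 0
639: 7  (via 621)
610: 11  (via 639)
653: 12  (via 610)
631: 13  (via 653)
635: 15  (via 639)
642: 22  (via 631)
654: 23  (via 635)
652: 27  (via 642)
Shortest route: 621–639–610–653–631–642–652 = 27 m.

27 m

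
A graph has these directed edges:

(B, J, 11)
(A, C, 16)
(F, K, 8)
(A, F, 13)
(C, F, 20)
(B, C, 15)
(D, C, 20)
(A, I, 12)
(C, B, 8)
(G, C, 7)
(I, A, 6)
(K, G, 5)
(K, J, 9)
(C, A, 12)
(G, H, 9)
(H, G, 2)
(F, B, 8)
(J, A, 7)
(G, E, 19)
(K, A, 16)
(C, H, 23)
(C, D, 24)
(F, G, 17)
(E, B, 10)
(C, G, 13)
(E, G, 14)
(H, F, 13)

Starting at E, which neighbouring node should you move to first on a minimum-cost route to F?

Compare a few routes:
E–B–J–A–F: 10+11+7+13 = 41
E–G–H–F: 14+9+13 = 36
The minimum is 36 via E–G–H–F.
So from E the first move is to G.

G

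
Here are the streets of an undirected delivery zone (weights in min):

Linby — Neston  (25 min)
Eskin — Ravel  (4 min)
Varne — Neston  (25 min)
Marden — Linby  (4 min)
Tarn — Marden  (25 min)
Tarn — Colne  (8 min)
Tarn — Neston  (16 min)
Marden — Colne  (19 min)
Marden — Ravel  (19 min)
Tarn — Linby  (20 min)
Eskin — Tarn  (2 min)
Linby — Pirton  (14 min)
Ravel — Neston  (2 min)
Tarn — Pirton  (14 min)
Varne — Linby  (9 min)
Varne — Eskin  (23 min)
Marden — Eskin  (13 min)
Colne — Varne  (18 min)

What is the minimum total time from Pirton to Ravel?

Running Dijkstra from Pirton:
Pirton: 0
Tarn: 14  (via Pirton)
Linby: 14  (via Pirton)
Eskin: 16  (via Tarn)
Marden: 18  (via Linby)
Ravel: 20  (via Eskin)
Shortest route: Pirton–Tarn–Eskin–Ravel = 20 min.

20 min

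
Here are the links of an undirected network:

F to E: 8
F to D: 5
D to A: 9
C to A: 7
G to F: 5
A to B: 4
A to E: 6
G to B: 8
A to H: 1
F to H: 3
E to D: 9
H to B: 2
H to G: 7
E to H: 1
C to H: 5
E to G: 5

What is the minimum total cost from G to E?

Settle nodes by increasing distance from G:
G: 0
E: 5  (via G)
Shortest route: G → E = 5.

5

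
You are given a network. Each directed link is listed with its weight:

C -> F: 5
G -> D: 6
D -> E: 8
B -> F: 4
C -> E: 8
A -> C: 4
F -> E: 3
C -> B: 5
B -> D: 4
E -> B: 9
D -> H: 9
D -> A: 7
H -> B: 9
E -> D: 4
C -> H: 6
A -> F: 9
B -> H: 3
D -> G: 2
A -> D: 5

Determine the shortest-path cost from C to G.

11

Compare a few routes:
C - E - D - G: 8+4+2 = 14
C - B - D - G: 5+4+2 = 11
C - F - E - D - G: 5+3+4+2 = 14
C - B - F - E - D - G: 5+4+3+4+2 = 18
The minimum is 11 via C - B - D - G.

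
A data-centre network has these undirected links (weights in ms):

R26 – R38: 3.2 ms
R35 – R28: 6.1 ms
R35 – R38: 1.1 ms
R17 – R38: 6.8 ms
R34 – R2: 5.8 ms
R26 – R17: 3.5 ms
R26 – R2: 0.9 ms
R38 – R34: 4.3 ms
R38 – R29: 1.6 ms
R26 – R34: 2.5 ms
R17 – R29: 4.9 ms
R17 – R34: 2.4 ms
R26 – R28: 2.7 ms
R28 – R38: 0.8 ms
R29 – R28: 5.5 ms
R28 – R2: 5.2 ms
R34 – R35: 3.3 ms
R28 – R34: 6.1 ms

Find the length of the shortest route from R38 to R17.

Shortest distances from R38:
R38: 0
R28: 0.8  (via R38)
R35: 1.1  (via R38)
R29: 1.6  (via R38)
R26: 3.2  (via R38)
R2: 4.1  (via R26)
R34: 4.3  (via R38)
R17: 6.5  (via R29)
Shortest route: R38–R29–R17 = 6.5 ms.

6.5 ms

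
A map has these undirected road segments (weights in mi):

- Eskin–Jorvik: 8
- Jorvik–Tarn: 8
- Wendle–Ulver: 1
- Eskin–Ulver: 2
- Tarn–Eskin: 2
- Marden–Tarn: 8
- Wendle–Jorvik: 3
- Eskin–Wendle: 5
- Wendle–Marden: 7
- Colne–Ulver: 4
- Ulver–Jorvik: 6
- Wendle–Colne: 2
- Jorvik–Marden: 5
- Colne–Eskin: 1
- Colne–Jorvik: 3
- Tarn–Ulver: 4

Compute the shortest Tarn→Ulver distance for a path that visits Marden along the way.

Shortest Tarn→Marden: Tarn–Marden = 8
Best Marden to Ulver: Marden–Wendle–Ulver costing 8
Total via Marden: 8 + 8 = 16 mi.

16 mi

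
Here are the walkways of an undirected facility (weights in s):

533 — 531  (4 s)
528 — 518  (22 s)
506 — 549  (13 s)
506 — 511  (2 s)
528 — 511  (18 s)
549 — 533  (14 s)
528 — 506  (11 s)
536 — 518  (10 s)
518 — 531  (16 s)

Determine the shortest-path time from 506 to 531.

31 s

Enumerating some paths:
506 - 528 - 518 - 531: 11+22+16 = 49
506 - 549 - 533 - 531: 13+14+4 = 31
The minimum is 31 s via 506 - 549 - 533 - 531.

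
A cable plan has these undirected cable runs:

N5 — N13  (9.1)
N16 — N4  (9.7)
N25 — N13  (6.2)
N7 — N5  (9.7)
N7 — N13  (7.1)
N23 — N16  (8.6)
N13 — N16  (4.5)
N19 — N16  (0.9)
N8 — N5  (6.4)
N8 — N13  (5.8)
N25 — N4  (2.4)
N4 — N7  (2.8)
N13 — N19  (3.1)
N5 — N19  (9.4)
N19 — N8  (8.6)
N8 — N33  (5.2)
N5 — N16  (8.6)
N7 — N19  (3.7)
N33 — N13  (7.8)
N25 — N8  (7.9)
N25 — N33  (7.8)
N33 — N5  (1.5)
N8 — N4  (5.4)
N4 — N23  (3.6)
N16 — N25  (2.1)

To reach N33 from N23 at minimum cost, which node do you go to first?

Candidate routes:
N23 - N4 - N8 - N33: 3.6+5.4+5.2 = 14.2
N23 - N4 - N25 - N33: 3.6+2.4+7.8 = 13.8
Cheapest is N23 - N4 - N25 - N33 at 13.8.
So from N23 the first move is to N4.

N4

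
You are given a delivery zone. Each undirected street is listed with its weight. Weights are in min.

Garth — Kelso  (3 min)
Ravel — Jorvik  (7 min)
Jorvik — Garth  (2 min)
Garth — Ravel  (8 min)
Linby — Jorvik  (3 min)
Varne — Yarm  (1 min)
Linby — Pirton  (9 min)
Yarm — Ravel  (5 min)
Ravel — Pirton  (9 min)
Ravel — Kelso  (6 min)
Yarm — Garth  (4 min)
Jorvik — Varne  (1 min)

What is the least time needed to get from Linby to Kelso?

Settle nodes by increasing distance from Linby:
Linby: 0
Jorvik: 3  (via Linby)
Varne: 4  (via Jorvik)
Garth: 5  (via Jorvik)
Yarm: 5  (via Varne)
Kelso: 8  (via Garth)
Shortest route: Linby–Jorvik–Garth–Kelso = 8 min.

8 min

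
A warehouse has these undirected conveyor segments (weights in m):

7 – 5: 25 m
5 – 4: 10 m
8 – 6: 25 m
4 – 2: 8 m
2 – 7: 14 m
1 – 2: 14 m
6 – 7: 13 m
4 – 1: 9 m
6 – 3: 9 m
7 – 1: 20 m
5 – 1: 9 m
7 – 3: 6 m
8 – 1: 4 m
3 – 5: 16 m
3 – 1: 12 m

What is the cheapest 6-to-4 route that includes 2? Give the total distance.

Best 6 to 2: 6–7–2 costing 27
Shortest 2→4: 2–4 = 8
Total via 2: 27 + 8 = 35 m.

35 m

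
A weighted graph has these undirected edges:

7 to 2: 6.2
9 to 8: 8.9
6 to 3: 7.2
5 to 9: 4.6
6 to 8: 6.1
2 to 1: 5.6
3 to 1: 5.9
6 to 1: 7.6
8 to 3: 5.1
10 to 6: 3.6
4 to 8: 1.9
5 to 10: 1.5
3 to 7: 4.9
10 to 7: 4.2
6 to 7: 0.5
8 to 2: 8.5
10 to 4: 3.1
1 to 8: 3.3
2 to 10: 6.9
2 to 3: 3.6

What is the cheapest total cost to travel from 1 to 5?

9.8

Candidate routes:
1–2–10–5: 5.6+6.9+1.5 = 14
1–6–10–5: 7.6+3.6+1.5 = 12.7
1–8–4–10–5: 3.3+1.9+3.1+1.5 = 9.8
1–6–7–10–5: 7.6+0.5+4.2+1.5 = 13.8
Cheapest is 1–8–4–10–5 at 9.8.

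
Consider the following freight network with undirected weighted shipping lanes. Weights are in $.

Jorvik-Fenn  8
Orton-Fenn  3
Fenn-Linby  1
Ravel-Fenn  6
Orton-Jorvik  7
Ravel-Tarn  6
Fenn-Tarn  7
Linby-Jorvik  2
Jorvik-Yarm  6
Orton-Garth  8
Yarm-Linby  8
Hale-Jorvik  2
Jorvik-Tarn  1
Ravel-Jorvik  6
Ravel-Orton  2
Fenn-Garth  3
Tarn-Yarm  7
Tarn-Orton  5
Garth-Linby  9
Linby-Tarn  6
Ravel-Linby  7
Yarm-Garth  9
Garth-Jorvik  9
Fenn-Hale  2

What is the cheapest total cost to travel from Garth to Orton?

$6

Candidate routes:
Garth - Orton: 8 = 8
Garth - Fenn - Orton: 3+3 = 6
Cheapest is Garth - Fenn - Orton at $6.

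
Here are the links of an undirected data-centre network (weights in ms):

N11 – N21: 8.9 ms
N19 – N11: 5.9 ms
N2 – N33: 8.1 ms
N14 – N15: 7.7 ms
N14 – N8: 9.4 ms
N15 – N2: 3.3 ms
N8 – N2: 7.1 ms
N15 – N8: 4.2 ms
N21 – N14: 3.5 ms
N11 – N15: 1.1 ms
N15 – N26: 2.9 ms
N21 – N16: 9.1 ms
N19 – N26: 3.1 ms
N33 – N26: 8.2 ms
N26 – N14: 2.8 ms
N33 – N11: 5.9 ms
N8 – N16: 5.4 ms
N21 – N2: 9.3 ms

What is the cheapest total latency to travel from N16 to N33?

Candidate routes:
N16–N8–N2–N33: 5.4+7.1+8.1 = 20.6
N16–N8–N15–N11–N33: 5.4+4.2+1.1+5.9 = 16.6
N16–N8–N15–N26–N33: 5.4+4.2+2.9+8.2 = 20.7
The minimum is 16.6 ms via N16–N8–N15–N11–N33.

16.6 ms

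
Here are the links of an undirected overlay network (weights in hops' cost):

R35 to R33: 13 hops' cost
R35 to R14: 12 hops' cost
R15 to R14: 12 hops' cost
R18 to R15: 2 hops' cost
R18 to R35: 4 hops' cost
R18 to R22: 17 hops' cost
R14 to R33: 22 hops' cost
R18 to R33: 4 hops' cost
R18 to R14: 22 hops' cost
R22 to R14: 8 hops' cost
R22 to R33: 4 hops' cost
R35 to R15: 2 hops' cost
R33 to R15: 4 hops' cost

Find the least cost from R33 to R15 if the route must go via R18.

6 hops' cost

Shortest R33→R18: R33 → R18 = 4
Shortest R18→R15: R18 → R15 = 2
Total via R18: 4 + 2 = 6 hops' cost.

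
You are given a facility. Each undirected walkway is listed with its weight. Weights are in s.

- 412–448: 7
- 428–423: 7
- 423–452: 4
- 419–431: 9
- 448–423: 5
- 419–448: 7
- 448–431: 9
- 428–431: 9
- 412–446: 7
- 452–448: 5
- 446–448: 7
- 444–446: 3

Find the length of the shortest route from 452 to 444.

Enumerating some paths:
452 - 448 - 446 - 444: 5+7+3 = 15
452 - 423 - 448 - 446 - 444: 4+5+7+3 = 19
The minimum is 15 s via 452 - 448 - 446 - 444.

15 s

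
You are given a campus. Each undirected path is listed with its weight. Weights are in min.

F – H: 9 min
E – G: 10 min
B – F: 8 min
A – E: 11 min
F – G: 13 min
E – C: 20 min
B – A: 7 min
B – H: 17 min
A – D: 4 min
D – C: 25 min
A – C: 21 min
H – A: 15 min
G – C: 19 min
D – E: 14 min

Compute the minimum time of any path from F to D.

Compare a few routes:
F - B - A - D: 8+7+4 = 19
F - H - B - A - D: 9+17+7+4 = 37
F - H - A - D: 9+15+4 = 28
Cheapest is F - B - A - D at 19 min.

19 min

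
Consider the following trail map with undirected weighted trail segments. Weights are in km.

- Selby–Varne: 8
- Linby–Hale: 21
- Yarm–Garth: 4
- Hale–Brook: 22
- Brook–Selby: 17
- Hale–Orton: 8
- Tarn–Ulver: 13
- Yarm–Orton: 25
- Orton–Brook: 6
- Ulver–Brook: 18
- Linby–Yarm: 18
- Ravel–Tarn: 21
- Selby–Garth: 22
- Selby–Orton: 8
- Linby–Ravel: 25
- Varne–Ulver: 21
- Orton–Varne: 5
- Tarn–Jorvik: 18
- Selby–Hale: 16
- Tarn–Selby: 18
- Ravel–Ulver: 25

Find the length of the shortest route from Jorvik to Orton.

Candidate routes:
Jorvik → Tarn → Selby → Orton: 18+18+8 = 44
Jorvik → Tarn → Selby → Varne → Orton: 18+18+8+5 = 49
Cheapest is Jorvik → Tarn → Selby → Orton at 44 km.

44 km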